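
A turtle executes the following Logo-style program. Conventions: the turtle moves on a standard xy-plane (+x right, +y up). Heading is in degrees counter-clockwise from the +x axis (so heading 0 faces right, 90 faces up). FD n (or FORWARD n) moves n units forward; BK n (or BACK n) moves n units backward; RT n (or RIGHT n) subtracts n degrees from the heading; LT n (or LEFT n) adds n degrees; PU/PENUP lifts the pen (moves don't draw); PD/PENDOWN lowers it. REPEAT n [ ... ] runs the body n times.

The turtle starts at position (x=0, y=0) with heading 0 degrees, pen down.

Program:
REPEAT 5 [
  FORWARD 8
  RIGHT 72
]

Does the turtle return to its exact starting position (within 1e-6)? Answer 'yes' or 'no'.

Answer: yes

Derivation:
Executing turtle program step by step:
Start: pos=(0,0), heading=0, pen down
REPEAT 5 [
  -- iteration 1/5 --
  FD 8: (0,0) -> (8,0) [heading=0, draw]
  RT 72: heading 0 -> 288
  -- iteration 2/5 --
  FD 8: (8,0) -> (10.472,-7.608) [heading=288, draw]
  RT 72: heading 288 -> 216
  -- iteration 3/5 --
  FD 8: (10.472,-7.608) -> (4,-12.311) [heading=216, draw]
  RT 72: heading 216 -> 144
  -- iteration 4/5 --
  FD 8: (4,-12.311) -> (-2.472,-7.608) [heading=144, draw]
  RT 72: heading 144 -> 72
  -- iteration 5/5 --
  FD 8: (-2.472,-7.608) -> (0,0) [heading=72, draw]
  RT 72: heading 72 -> 0
]
Final: pos=(0,0), heading=0, 5 segment(s) drawn

Start position: (0, 0)
Final position: (0, 0)
Distance = 0; < 1e-6 -> CLOSED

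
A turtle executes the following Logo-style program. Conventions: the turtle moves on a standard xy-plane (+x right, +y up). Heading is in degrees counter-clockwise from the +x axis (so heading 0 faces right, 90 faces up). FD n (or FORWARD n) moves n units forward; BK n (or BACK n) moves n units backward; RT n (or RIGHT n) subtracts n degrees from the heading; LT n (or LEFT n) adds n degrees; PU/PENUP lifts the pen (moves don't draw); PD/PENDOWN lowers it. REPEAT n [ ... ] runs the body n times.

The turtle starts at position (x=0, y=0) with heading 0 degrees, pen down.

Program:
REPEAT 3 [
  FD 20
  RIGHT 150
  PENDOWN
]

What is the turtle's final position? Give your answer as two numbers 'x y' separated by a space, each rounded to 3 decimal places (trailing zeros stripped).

Executing turtle program step by step:
Start: pos=(0,0), heading=0, pen down
REPEAT 3 [
  -- iteration 1/3 --
  FD 20: (0,0) -> (20,0) [heading=0, draw]
  RT 150: heading 0 -> 210
  PD: pen down
  -- iteration 2/3 --
  FD 20: (20,0) -> (2.679,-10) [heading=210, draw]
  RT 150: heading 210 -> 60
  PD: pen down
  -- iteration 3/3 --
  FD 20: (2.679,-10) -> (12.679,7.321) [heading=60, draw]
  RT 150: heading 60 -> 270
  PD: pen down
]
Final: pos=(12.679,7.321), heading=270, 3 segment(s) drawn

Answer: 12.679 7.321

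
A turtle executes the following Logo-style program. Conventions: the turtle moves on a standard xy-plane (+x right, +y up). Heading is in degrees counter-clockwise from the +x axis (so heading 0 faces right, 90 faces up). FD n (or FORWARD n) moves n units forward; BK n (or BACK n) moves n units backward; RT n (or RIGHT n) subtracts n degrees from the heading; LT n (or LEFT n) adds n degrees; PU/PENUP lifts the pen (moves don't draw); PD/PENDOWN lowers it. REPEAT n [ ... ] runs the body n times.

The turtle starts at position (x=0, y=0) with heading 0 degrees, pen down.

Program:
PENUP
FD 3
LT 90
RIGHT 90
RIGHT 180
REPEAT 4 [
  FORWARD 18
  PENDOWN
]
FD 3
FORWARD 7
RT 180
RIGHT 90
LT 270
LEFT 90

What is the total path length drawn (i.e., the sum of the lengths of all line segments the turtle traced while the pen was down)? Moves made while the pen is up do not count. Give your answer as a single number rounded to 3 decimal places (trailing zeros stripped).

Answer: 64

Derivation:
Executing turtle program step by step:
Start: pos=(0,0), heading=0, pen down
PU: pen up
FD 3: (0,0) -> (3,0) [heading=0, move]
LT 90: heading 0 -> 90
RT 90: heading 90 -> 0
RT 180: heading 0 -> 180
REPEAT 4 [
  -- iteration 1/4 --
  FD 18: (3,0) -> (-15,0) [heading=180, move]
  PD: pen down
  -- iteration 2/4 --
  FD 18: (-15,0) -> (-33,0) [heading=180, draw]
  PD: pen down
  -- iteration 3/4 --
  FD 18: (-33,0) -> (-51,0) [heading=180, draw]
  PD: pen down
  -- iteration 4/4 --
  FD 18: (-51,0) -> (-69,0) [heading=180, draw]
  PD: pen down
]
FD 3: (-69,0) -> (-72,0) [heading=180, draw]
FD 7: (-72,0) -> (-79,0) [heading=180, draw]
RT 180: heading 180 -> 0
RT 90: heading 0 -> 270
LT 270: heading 270 -> 180
LT 90: heading 180 -> 270
Final: pos=(-79,0), heading=270, 5 segment(s) drawn

Segment lengths:
  seg 1: (-15,0) -> (-33,0), length = 18
  seg 2: (-33,0) -> (-51,0), length = 18
  seg 3: (-51,0) -> (-69,0), length = 18
  seg 4: (-69,0) -> (-72,0), length = 3
  seg 5: (-72,0) -> (-79,0), length = 7
Total = 64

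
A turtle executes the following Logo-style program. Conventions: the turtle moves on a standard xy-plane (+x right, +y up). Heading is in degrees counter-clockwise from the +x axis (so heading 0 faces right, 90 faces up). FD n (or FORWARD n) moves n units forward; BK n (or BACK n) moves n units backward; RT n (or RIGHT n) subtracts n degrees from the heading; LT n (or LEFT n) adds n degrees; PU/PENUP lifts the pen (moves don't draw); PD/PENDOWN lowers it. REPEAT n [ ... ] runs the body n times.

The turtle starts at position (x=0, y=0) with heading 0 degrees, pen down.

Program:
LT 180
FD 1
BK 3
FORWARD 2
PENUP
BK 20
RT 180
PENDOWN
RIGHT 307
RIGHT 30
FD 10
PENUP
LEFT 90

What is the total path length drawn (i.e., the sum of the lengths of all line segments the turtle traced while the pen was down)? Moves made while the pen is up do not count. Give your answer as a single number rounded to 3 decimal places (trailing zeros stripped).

Executing turtle program step by step:
Start: pos=(0,0), heading=0, pen down
LT 180: heading 0 -> 180
FD 1: (0,0) -> (-1,0) [heading=180, draw]
BK 3: (-1,0) -> (2,0) [heading=180, draw]
FD 2: (2,0) -> (0,0) [heading=180, draw]
PU: pen up
BK 20: (0,0) -> (20,0) [heading=180, move]
RT 180: heading 180 -> 0
PD: pen down
RT 307: heading 0 -> 53
RT 30: heading 53 -> 23
FD 10: (20,0) -> (29.205,3.907) [heading=23, draw]
PU: pen up
LT 90: heading 23 -> 113
Final: pos=(29.205,3.907), heading=113, 4 segment(s) drawn

Segment lengths:
  seg 1: (0,0) -> (-1,0), length = 1
  seg 2: (-1,0) -> (2,0), length = 3
  seg 3: (2,0) -> (0,0), length = 2
  seg 4: (20,0) -> (29.205,3.907), length = 10
Total = 16

Answer: 16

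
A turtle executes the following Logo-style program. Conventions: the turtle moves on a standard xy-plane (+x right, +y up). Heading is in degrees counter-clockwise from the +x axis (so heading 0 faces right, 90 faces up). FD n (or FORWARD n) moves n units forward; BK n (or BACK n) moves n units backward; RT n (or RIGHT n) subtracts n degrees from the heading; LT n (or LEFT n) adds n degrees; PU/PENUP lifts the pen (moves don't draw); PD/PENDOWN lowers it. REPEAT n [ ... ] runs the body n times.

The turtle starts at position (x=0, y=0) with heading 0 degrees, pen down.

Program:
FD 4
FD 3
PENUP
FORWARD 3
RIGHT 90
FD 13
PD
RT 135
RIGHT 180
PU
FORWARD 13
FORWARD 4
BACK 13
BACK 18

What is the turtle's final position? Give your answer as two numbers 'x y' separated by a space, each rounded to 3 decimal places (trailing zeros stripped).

Executing turtle program step by step:
Start: pos=(0,0), heading=0, pen down
FD 4: (0,0) -> (4,0) [heading=0, draw]
FD 3: (4,0) -> (7,0) [heading=0, draw]
PU: pen up
FD 3: (7,0) -> (10,0) [heading=0, move]
RT 90: heading 0 -> 270
FD 13: (10,0) -> (10,-13) [heading=270, move]
PD: pen down
RT 135: heading 270 -> 135
RT 180: heading 135 -> 315
PU: pen up
FD 13: (10,-13) -> (19.192,-22.192) [heading=315, move]
FD 4: (19.192,-22.192) -> (22.021,-25.021) [heading=315, move]
BK 13: (22.021,-25.021) -> (12.828,-15.828) [heading=315, move]
BK 18: (12.828,-15.828) -> (0.101,-3.101) [heading=315, move]
Final: pos=(0.101,-3.101), heading=315, 2 segment(s) drawn

Answer: 0.101 -3.101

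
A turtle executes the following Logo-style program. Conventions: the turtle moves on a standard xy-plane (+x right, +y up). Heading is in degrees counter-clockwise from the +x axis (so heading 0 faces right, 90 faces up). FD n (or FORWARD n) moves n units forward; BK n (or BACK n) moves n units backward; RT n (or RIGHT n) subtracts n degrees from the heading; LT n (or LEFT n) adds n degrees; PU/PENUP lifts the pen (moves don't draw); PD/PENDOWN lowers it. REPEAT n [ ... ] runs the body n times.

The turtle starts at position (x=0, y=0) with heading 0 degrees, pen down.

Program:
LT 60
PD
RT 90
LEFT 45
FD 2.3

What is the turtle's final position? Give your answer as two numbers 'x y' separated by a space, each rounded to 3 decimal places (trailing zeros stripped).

Executing turtle program step by step:
Start: pos=(0,0), heading=0, pen down
LT 60: heading 0 -> 60
PD: pen down
RT 90: heading 60 -> 330
LT 45: heading 330 -> 15
FD 2.3: (0,0) -> (2.222,0.595) [heading=15, draw]
Final: pos=(2.222,0.595), heading=15, 1 segment(s) drawn

Answer: 2.222 0.595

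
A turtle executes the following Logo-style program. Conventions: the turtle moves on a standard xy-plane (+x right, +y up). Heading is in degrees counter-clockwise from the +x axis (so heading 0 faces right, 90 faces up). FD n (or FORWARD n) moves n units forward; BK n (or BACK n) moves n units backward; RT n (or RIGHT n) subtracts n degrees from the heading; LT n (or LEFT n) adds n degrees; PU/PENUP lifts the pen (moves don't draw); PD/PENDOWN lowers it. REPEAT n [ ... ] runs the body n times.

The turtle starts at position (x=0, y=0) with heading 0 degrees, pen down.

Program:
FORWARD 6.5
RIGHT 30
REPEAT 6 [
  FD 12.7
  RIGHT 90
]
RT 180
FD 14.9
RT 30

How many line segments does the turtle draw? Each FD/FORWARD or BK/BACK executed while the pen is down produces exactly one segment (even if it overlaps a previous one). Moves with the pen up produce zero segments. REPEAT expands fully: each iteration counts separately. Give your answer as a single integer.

Answer: 8

Derivation:
Executing turtle program step by step:
Start: pos=(0,0), heading=0, pen down
FD 6.5: (0,0) -> (6.5,0) [heading=0, draw]
RT 30: heading 0 -> 330
REPEAT 6 [
  -- iteration 1/6 --
  FD 12.7: (6.5,0) -> (17.499,-6.35) [heading=330, draw]
  RT 90: heading 330 -> 240
  -- iteration 2/6 --
  FD 12.7: (17.499,-6.35) -> (11.149,-17.349) [heading=240, draw]
  RT 90: heading 240 -> 150
  -- iteration 3/6 --
  FD 12.7: (11.149,-17.349) -> (0.15,-10.999) [heading=150, draw]
  RT 90: heading 150 -> 60
  -- iteration 4/6 --
  FD 12.7: (0.15,-10.999) -> (6.5,0) [heading=60, draw]
  RT 90: heading 60 -> 330
  -- iteration 5/6 --
  FD 12.7: (6.5,0) -> (17.499,-6.35) [heading=330, draw]
  RT 90: heading 330 -> 240
  -- iteration 6/6 --
  FD 12.7: (17.499,-6.35) -> (11.149,-17.349) [heading=240, draw]
  RT 90: heading 240 -> 150
]
RT 180: heading 150 -> 330
FD 14.9: (11.149,-17.349) -> (24.052,-24.799) [heading=330, draw]
RT 30: heading 330 -> 300
Final: pos=(24.052,-24.799), heading=300, 8 segment(s) drawn
Segments drawn: 8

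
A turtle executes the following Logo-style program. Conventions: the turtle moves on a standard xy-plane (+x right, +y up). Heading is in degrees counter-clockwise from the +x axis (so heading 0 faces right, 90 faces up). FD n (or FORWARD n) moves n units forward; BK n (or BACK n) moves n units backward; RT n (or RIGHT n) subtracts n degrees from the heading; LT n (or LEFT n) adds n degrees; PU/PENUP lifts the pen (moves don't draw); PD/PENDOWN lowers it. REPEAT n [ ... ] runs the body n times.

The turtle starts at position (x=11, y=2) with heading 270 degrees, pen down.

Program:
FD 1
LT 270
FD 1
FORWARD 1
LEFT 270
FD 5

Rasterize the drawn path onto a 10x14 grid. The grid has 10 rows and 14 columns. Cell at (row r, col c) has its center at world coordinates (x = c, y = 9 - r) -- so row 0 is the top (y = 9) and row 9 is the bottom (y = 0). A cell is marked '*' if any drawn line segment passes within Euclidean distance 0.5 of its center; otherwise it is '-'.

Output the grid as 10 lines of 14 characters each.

Segment 0: (11,2) -> (11,1)
Segment 1: (11,1) -> (10,1)
Segment 2: (10,1) -> (9,1)
Segment 3: (9,1) -> (9,6)

Answer: --------------
--------------
--------------
---------*----
---------*----
---------*----
---------*----
---------*-*--
---------***--
--------------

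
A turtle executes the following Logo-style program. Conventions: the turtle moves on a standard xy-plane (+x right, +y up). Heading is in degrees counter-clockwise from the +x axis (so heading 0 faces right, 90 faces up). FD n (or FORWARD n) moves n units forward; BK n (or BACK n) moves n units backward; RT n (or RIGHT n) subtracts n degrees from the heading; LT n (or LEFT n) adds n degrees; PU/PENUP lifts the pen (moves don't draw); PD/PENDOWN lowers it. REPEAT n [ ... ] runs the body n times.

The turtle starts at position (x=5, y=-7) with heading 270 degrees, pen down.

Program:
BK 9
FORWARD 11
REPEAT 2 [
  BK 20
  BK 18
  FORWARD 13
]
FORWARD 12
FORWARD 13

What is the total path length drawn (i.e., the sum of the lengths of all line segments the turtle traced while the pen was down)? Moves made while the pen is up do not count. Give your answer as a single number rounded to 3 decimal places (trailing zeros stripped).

Answer: 147

Derivation:
Executing turtle program step by step:
Start: pos=(5,-7), heading=270, pen down
BK 9: (5,-7) -> (5,2) [heading=270, draw]
FD 11: (5,2) -> (5,-9) [heading=270, draw]
REPEAT 2 [
  -- iteration 1/2 --
  BK 20: (5,-9) -> (5,11) [heading=270, draw]
  BK 18: (5,11) -> (5,29) [heading=270, draw]
  FD 13: (5,29) -> (5,16) [heading=270, draw]
  -- iteration 2/2 --
  BK 20: (5,16) -> (5,36) [heading=270, draw]
  BK 18: (5,36) -> (5,54) [heading=270, draw]
  FD 13: (5,54) -> (5,41) [heading=270, draw]
]
FD 12: (5,41) -> (5,29) [heading=270, draw]
FD 13: (5,29) -> (5,16) [heading=270, draw]
Final: pos=(5,16), heading=270, 10 segment(s) drawn

Segment lengths:
  seg 1: (5,-7) -> (5,2), length = 9
  seg 2: (5,2) -> (5,-9), length = 11
  seg 3: (5,-9) -> (5,11), length = 20
  seg 4: (5,11) -> (5,29), length = 18
  seg 5: (5,29) -> (5,16), length = 13
  seg 6: (5,16) -> (5,36), length = 20
  seg 7: (5,36) -> (5,54), length = 18
  seg 8: (5,54) -> (5,41), length = 13
  seg 9: (5,41) -> (5,29), length = 12
  seg 10: (5,29) -> (5,16), length = 13
Total = 147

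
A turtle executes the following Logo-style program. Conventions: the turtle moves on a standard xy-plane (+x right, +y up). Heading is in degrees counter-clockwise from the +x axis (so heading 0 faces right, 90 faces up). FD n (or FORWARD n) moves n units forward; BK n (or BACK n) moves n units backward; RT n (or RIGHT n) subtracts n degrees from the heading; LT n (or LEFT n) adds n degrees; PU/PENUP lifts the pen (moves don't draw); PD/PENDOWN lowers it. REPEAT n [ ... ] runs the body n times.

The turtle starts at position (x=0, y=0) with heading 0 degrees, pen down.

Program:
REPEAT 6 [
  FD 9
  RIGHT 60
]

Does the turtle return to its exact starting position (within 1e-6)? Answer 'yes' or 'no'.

Answer: yes

Derivation:
Executing turtle program step by step:
Start: pos=(0,0), heading=0, pen down
REPEAT 6 [
  -- iteration 1/6 --
  FD 9: (0,0) -> (9,0) [heading=0, draw]
  RT 60: heading 0 -> 300
  -- iteration 2/6 --
  FD 9: (9,0) -> (13.5,-7.794) [heading=300, draw]
  RT 60: heading 300 -> 240
  -- iteration 3/6 --
  FD 9: (13.5,-7.794) -> (9,-15.588) [heading=240, draw]
  RT 60: heading 240 -> 180
  -- iteration 4/6 --
  FD 9: (9,-15.588) -> (0,-15.588) [heading=180, draw]
  RT 60: heading 180 -> 120
  -- iteration 5/6 --
  FD 9: (0,-15.588) -> (-4.5,-7.794) [heading=120, draw]
  RT 60: heading 120 -> 60
  -- iteration 6/6 --
  FD 9: (-4.5,-7.794) -> (0,0) [heading=60, draw]
  RT 60: heading 60 -> 0
]
Final: pos=(0,0), heading=0, 6 segment(s) drawn

Start position: (0, 0)
Final position: (0, 0)
Distance = 0; < 1e-6 -> CLOSED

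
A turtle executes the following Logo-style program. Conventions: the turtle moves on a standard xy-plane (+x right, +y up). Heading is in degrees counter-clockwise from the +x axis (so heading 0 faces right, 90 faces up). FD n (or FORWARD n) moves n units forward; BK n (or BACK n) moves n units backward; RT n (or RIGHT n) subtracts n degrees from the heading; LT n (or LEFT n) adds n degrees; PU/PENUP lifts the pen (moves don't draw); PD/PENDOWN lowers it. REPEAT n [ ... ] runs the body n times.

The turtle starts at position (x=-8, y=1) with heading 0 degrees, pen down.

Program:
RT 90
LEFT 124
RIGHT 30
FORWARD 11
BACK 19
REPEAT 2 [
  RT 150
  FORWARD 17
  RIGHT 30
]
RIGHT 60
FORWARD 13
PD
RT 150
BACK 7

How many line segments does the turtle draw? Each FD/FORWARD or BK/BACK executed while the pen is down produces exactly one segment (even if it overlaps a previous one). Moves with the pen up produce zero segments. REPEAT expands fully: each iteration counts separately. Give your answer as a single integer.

Answer: 6

Derivation:
Executing turtle program step by step:
Start: pos=(-8,1), heading=0, pen down
RT 90: heading 0 -> 270
LT 124: heading 270 -> 34
RT 30: heading 34 -> 4
FD 11: (-8,1) -> (2.973,1.767) [heading=4, draw]
BK 19: (2.973,1.767) -> (-15.981,0.442) [heading=4, draw]
REPEAT 2 [
  -- iteration 1/2 --
  RT 150: heading 4 -> 214
  FD 17: (-15.981,0.442) -> (-30.074,-9.064) [heading=214, draw]
  RT 30: heading 214 -> 184
  -- iteration 2/2 --
  RT 150: heading 184 -> 34
  FD 17: (-30.074,-9.064) -> (-15.981,0.442) [heading=34, draw]
  RT 30: heading 34 -> 4
]
RT 60: heading 4 -> 304
FD 13: (-15.981,0.442) -> (-8.711,-10.336) [heading=304, draw]
PD: pen down
RT 150: heading 304 -> 154
BK 7: (-8.711,-10.336) -> (-2.419,-13.404) [heading=154, draw]
Final: pos=(-2.419,-13.404), heading=154, 6 segment(s) drawn
Segments drawn: 6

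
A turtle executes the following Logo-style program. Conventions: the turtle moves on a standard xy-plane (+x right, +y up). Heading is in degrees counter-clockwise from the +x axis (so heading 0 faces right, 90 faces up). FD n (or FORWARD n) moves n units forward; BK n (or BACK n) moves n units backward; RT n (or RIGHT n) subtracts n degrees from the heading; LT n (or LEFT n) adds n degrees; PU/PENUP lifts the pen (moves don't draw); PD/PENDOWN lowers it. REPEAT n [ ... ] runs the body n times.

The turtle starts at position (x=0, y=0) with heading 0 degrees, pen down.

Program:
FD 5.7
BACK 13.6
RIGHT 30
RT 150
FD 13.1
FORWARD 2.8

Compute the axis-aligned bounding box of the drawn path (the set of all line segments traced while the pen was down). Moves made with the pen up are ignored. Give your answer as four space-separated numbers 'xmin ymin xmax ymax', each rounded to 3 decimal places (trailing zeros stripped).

Answer: -23.8 0 5.7 0

Derivation:
Executing turtle program step by step:
Start: pos=(0,0), heading=0, pen down
FD 5.7: (0,0) -> (5.7,0) [heading=0, draw]
BK 13.6: (5.7,0) -> (-7.9,0) [heading=0, draw]
RT 30: heading 0 -> 330
RT 150: heading 330 -> 180
FD 13.1: (-7.9,0) -> (-21,0) [heading=180, draw]
FD 2.8: (-21,0) -> (-23.8,0) [heading=180, draw]
Final: pos=(-23.8,0), heading=180, 4 segment(s) drawn

Segment endpoints: x in {-23.8, -21, -7.9, 0, 5.7}, y in {0, 0, 0}
xmin=-23.8, ymin=0, xmax=5.7, ymax=0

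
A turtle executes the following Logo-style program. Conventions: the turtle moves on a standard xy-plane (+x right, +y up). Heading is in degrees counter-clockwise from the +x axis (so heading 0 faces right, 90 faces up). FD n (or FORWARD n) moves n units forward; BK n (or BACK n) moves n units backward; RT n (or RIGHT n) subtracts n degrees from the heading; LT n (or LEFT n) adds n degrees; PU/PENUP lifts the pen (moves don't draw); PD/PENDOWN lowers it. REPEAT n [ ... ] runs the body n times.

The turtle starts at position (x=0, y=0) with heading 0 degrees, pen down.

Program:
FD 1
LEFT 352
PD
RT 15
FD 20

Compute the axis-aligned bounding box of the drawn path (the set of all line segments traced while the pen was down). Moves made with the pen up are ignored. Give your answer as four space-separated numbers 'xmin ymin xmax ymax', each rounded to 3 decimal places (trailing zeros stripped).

Answer: 0 -7.815 19.41 0

Derivation:
Executing turtle program step by step:
Start: pos=(0,0), heading=0, pen down
FD 1: (0,0) -> (1,0) [heading=0, draw]
LT 352: heading 0 -> 352
PD: pen down
RT 15: heading 352 -> 337
FD 20: (1,0) -> (19.41,-7.815) [heading=337, draw]
Final: pos=(19.41,-7.815), heading=337, 2 segment(s) drawn

Segment endpoints: x in {0, 1, 19.41}, y in {-7.815, 0}
xmin=0, ymin=-7.815, xmax=19.41, ymax=0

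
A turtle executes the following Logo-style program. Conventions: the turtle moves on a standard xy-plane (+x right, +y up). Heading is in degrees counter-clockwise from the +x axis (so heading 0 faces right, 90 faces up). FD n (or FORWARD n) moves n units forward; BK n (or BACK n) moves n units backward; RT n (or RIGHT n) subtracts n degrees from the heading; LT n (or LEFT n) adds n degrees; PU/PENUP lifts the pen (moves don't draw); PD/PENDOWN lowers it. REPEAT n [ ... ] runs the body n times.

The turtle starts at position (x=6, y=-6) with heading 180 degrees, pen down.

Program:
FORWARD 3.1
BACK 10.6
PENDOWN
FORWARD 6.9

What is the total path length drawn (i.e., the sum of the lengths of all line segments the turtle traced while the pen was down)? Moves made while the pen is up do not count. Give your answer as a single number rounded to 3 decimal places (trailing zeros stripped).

Answer: 20.6

Derivation:
Executing turtle program step by step:
Start: pos=(6,-6), heading=180, pen down
FD 3.1: (6,-6) -> (2.9,-6) [heading=180, draw]
BK 10.6: (2.9,-6) -> (13.5,-6) [heading=180, draw]
PD: pen down
FD 6.9: (13.5,-6) -> (6.6,-6) [heading=180, draw]
Final: pos=(6.6,-6), heading=180, 3 segment(s) drawn

Segment lengths:
  seg 1: (6,-6) -> (2.9,-6), length = 3.1
  seg 2: (2.9,-6) -> (13.5,-6), length = 10.6
  seg 3: (13.5,-6) -> (6.6,-6), length = 6.9
Total = 20.6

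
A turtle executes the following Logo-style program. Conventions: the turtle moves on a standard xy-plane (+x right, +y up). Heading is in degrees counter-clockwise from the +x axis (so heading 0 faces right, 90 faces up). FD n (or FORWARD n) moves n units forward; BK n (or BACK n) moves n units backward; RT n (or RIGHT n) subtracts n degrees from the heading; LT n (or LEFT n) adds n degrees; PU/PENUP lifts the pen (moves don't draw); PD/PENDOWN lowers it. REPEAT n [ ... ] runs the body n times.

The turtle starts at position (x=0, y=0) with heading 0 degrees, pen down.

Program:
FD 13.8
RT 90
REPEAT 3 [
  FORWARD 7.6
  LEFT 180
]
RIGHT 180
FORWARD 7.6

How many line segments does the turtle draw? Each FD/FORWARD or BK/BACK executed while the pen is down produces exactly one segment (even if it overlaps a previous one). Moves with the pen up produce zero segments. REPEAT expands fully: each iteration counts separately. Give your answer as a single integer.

Answer: 5

Derivation:
Executing turtle program step by step:
Start: pos=(0,0), heading=0, pen down
FD 13.8: (0,0) -> (13.8,0) [heading=0, draw]
RT 90: heading 0 -> 270
REPEAT 3 [
  -- iteration 1/3 --
  FD 7.6: (13.8,0) -> (13.8,-7.6) [heading=270, draw]
  LT 180: heading 270 -> 90
  -- iteration 2/3 --
  FD 7.6: (13.8,-7.6) -> (13.8,0) [heading=90, draw]
  LT 180: heading 90 -> 270
  -- iteration 3/3 --
  FD 7.6: (13.8,0) -> (13.8,-7.6) [heading=270, draw]
  LT 180: heading 270 -> 90
]
RT 180: heading 90 -> 270
FD 7.6: (13.8,-7.6) -> (13.8,-15.2) [heading=270, draw]
Final: pos=(13.8,-15.2), heading=270, 5 segment(s) drawn
Segments drawn: 5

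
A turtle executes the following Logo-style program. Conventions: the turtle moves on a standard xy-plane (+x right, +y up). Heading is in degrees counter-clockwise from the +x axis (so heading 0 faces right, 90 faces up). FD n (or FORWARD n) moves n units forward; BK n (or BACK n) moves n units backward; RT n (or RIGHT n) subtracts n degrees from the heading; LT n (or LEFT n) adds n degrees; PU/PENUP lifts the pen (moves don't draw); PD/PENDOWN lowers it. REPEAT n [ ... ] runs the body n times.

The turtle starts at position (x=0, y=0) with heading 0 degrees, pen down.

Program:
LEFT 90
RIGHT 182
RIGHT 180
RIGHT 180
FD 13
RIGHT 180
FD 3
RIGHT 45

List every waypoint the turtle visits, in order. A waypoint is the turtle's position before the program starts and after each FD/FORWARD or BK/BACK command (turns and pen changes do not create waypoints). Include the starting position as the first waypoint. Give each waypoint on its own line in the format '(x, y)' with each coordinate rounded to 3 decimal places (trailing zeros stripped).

Answer: (0, 0)
(-0.454, -12.992)
(-0.349, -9.994)

Derivation:
Executing turtle program step by step:
Start: pos=(0,0), heading=0, pen down
LT 90: heading 0 -> 90
RT 182: heading 90 -> 268
RT 180: heading 268 -> 88
RT 180: heading 88 -> 268
FD 13: (0,0) -> (-0.454,-12.992) [heading=268, draw]
RT 180: heading 268 -> 88
FD 3: (-0.454,-12.992) -> (-0.349,-9.994) [heading=88, draw]
RT 45: heading 88 -> 43
Final: pos=(-0.349,-9.994), heading=43, 2 segment(s) drawn
Waypoints (3 total):
(0, 0)
(-0.454, -12.992)
(-0.349, -9.994)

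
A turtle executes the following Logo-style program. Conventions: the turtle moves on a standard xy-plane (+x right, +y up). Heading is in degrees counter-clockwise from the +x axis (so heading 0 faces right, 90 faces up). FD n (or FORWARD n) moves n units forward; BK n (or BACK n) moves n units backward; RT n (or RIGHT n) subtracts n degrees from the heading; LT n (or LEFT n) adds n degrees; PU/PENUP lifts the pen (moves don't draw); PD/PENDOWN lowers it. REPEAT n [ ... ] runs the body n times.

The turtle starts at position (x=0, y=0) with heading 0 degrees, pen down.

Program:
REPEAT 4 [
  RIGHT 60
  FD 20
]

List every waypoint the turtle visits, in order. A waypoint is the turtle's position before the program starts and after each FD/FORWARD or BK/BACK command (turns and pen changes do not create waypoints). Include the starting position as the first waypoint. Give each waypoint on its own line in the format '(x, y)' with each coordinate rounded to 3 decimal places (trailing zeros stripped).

Answer: (0, 0)
(10, -17.321)
(0, -34.641)
(-20, -34.641)
(-30, -17.321)

Derivation:
Executing turtle program step by step:
Start: pos=(0,0), heading=0, pen down
REPEAT 4 [
  -- iteration 1/4 --
  RT 60: heading 0 -> 300
  FD 20: (0,0) -> (10,-17.321) [heading=300, draw]
  -- iteration 2/4 --
  RT 60: heading 300 -> 240
  FD 20: (10,-17.321) -> (0,-34.641) [heading=240, draw]
  -- iteration 3/4 --
  RT 60: heading 240 -> 180
  FD 20: (0,-34.641) -> (-20,-34.641) [heading=180, draw]
  -- iteration 4/4 --
  RT 60: heading 180 -> 120
  FD 20: (-20,-34.641) -> (-30,-17.321) [heading=120, draw]
]
Final: pos=(-30,-17.321), heading=120, 4 segment(s) drawn
Waypoints (5 total):
(0, 0)
(10, -17.321)
(0, -34.641)
(-20, -34.641)
(-30, -17.321)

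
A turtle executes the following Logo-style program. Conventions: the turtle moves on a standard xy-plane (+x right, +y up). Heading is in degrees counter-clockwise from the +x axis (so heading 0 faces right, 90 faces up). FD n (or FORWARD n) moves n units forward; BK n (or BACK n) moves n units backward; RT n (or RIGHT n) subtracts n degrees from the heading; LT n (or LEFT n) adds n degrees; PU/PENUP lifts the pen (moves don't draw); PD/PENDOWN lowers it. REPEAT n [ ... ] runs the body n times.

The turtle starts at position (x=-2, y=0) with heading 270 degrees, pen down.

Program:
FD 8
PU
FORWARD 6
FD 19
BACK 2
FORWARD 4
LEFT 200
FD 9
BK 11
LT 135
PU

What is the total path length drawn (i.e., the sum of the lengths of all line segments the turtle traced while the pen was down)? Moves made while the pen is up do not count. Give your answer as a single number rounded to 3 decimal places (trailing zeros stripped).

Answer: 8

Derivation:
Executing turtle program step by step:
Start: pos=(-2,0), heading=270, pen down
FD 8: (-2,0) -> (-2,-8) [heading=270, draw]
PU: pen up
FD 6: (-2,-8) -> (-2,-14) [heading=270, move]
FD 19: (-2,-14) -> (-2,-33) [heading=270, move]
BK 2: (-2,-33) -> (-2,-31) [heading=270, move]
FD 4: (-2,-31) -> (-2,-35) [heading=270, move]
LT 200: heading 270 -> 110
FD 9: (-2,-35) -> (-5.078,-26.543) [heading=110, move]
BK 11: (-5.078,-26.543) -> (-1.316,-36.879) [heading=110, move]
LT 135: heading 110 -> 245
PU: pen up
Final: pos=(-1.316,-36.879), heading=245, 1 segment(s) drawn

Segment lengths:
  seg 1: (-2,0) -> (-2,-8), length = 8
Total = 8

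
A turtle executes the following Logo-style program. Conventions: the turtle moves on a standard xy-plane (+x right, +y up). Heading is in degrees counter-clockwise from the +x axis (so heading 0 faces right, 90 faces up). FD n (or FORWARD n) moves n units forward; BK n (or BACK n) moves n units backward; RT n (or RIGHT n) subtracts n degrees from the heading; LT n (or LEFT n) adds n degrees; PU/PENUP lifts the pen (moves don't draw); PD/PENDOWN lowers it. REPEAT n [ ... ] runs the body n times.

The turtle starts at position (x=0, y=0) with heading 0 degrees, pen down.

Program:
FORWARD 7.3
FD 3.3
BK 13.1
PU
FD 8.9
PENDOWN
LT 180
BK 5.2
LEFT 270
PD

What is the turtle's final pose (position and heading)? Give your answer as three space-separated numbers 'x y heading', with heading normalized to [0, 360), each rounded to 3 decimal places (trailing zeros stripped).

Answer: 11.6 0 90

Derivation:
Executing turtle program step by step:
Start: pos=(0,0), heading=0, pen down
FD 7.3: (0,0) -> (7.3,0) [heading=0, draw]
FD 3.3: (7.3,0) -> (10.6,0) [heading=0, draw]
BK 13.1: (10.6,0) -> (-2.5,0) [heading=0, draw]
PU: pen up
FD 8.9: (-2.5,0) -> (6.4,0) [heading=0, move]
PD: pen down
LT 180: heading 0 -> 180
BK 5.2: (6.4,0) -> (11.6,0) [heading=180, draw]
LT 270: heading 180 -> 90
PD: pen down
Final: pos=(11.6,0), heading=90, 4 segment(s) drawn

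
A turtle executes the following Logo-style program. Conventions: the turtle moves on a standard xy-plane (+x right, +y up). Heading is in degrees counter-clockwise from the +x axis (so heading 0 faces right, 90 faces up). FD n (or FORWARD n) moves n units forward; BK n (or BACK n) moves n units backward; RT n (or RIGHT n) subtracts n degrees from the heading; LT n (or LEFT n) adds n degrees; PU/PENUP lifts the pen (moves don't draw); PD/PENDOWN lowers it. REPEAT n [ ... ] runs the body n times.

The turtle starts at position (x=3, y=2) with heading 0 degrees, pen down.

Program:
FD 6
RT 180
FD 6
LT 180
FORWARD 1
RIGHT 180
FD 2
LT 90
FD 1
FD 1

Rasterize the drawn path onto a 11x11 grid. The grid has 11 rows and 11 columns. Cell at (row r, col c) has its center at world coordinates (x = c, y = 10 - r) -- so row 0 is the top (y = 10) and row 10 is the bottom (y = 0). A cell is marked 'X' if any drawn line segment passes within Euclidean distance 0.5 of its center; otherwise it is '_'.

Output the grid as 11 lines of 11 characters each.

Answer: ___________
___________
___________
___________
___________
___________
___________
___________
__XXXXXXXX_
__X________
__X________

Derivation:
Segment 0: (3,2) -> (9,2)
Segment 1: (9,2) -> (3,2)
Segment 2: (3,2) -> (4,2)
Segment 3: (4,2) -> (2,2)
Segment 4: (2,2) -> (2,1)
Segment 5: (2,1) -> (2,-0)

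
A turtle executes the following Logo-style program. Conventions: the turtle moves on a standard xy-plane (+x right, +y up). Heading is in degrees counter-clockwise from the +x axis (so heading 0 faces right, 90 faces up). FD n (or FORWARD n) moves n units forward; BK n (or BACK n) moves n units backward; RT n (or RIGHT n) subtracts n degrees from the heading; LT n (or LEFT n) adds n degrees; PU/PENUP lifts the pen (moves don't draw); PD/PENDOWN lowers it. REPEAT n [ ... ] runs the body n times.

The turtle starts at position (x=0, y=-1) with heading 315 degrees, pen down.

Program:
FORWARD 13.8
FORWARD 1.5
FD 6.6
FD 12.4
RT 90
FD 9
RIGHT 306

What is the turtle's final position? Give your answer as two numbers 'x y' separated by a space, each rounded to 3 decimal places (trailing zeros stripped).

Answer: 17.89 -31.618

Derivation:
Executing turtle program step by step:
Start: pos=(0,-1), heading=315, pen down
FD 13.8: (0,-1) -> (9.758,-10.758) [heading=315, draw]
FD 1.5: (9.758,-10.758) -> (10.819,-11.819) [heading=315, draw]
FD 6.6: (10.819,-11.819) -> (15.486,-16.486) [heading=315, draw]
FD 12.4: (15.486,-16.486) -> (24.254,-25.254) [heading=315, draw]
RT 90: heading 315 -> 225
FD 9: (24.254,-25.254) -> (17.89,-31.618) [heading=225, draw]
RT 306: heading 225 -> 279
Final: pos=(17.89,-31.618), heading=279, 5 segment(s) drawn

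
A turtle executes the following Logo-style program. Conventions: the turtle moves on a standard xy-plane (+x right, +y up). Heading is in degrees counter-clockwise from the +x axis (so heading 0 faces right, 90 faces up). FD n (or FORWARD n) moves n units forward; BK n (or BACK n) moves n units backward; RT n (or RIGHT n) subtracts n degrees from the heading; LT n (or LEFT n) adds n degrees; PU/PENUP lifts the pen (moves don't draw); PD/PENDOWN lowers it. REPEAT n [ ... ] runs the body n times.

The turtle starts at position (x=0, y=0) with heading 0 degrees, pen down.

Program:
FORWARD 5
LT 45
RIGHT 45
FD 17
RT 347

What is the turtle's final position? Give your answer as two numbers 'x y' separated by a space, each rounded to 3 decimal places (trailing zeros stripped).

Answer: 22 0

Derivation:
Executing turtle program step by step:
Start: pos=(0,0), heading=0, pen down
FD 5: (0,0) -> (5,0) [heading=0, draw]
LT 45: heading 0 -> 45
RT 45: heading 45 -> 0
FD 17: (5,0) -> (22,0) [heading=0, draw]
RT 347: heading 0 -> 13
Final: pos=(22,0), heading=13, 2 segment(s) drawn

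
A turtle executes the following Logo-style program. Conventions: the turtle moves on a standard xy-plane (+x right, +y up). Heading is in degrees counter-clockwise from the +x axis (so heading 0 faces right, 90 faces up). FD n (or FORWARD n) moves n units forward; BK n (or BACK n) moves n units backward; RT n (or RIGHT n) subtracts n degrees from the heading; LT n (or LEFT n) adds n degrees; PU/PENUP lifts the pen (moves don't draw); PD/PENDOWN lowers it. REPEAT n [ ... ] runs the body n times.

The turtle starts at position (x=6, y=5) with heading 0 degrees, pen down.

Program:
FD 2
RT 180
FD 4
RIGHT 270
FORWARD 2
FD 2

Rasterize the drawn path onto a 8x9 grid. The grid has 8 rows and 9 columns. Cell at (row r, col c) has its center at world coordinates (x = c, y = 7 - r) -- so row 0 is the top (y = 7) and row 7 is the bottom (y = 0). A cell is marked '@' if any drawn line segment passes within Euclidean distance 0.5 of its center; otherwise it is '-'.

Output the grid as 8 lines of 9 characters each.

Answer: ---------
---------
----@@@@@
----@----
----@----
----@----
----@----
---------

Derivation:
Segment 0: (6,5) -> (8,5)
Segment 1: (8,5) -> (4,5)
Segment 2: (4,5) -> (4,3)
Segment 3: (4,3) -> (4,1)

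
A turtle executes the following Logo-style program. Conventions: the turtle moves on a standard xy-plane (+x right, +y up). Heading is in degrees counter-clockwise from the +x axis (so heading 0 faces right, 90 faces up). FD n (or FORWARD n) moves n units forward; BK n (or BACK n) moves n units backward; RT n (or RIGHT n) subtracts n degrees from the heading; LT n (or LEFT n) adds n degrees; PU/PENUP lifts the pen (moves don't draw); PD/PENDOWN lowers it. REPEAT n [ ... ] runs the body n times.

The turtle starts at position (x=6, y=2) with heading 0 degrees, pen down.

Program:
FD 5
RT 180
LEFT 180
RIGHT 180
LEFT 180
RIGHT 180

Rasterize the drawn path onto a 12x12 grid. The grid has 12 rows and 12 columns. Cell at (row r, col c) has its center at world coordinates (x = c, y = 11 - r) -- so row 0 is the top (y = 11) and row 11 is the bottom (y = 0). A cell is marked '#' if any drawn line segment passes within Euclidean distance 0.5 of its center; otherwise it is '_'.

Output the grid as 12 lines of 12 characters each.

Answer: ____________
____________
____________
____________
____________
____________
____________
____________
____________
______######
____________
____________

Derivation:
Segment 0: (6,2) -> (11,2)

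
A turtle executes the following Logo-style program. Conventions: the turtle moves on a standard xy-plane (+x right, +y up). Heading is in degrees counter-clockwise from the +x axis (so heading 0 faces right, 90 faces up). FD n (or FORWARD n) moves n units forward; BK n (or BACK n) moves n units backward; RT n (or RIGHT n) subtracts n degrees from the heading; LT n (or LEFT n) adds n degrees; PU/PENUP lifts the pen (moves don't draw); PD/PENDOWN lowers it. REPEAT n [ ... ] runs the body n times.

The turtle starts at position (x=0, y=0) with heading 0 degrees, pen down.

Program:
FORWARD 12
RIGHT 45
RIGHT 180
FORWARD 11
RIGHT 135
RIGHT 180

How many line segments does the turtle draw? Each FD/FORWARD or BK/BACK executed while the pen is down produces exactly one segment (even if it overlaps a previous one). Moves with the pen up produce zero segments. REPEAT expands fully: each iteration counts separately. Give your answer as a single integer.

Answer: 2

Derivation:
Executing turtle program step by step:
Start: pos=(0,0), heading=0, pen down
FD 12: (0,0) -> (12,0) [heading=0, draw]
RT 45: heading 0 -> 315
RT 180: heading 315 -> 135
FD 11: (12,0) -> (4.222,7.778) [heading=135, draw]
RT 135: heading 135 -> 0
RT 180: heading 0 -> 180
Final: pos=(4.222,7.778), heading=180, 2 segment(s) drawn
Segments drawn: 2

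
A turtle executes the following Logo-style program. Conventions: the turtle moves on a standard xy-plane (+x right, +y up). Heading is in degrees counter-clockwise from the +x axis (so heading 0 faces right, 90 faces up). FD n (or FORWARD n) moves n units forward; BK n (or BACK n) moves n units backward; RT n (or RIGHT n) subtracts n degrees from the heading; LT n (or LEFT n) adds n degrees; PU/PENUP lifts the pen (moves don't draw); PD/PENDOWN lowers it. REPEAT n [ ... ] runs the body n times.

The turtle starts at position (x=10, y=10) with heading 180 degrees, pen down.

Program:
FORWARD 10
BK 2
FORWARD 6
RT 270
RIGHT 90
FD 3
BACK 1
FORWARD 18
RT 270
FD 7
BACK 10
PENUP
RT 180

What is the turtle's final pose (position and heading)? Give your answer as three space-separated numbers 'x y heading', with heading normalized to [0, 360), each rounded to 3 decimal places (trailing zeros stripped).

Executing turtle program step by step:
Start: pos=(10,10), heading=180, pen down
FD 10: (10,10) -> (0,10) [heading=180, draw]
BK 2: (0,10) -> (2,10) [heading=180, draw]
FD 6: (2,10) -> (-4,10) [heading=180, draw]
RT 270: heading 180 -> 270
RT 90: heading 270 -> 180
FD 3: (-4,10) -> (-7,10) [heading=180, draw]
BK 1: (-7,10) -> (-6,10) [heading=180, draw]
FD 18: (-6,10) -> (-24,10) [heading=180, draw]
RT 270: heading 180 -> 270
FD 7: (-24,10) -> (-24,3) [heading=270, draw]
BK 10: (-24,3) -> (-24,13) [heading=270, draw]
PU: pen up
RT 180: heading 270 -> 90
Final: pos=(-24,13), heading=90, 8 segment(s) drawn

Answer: -24 13 90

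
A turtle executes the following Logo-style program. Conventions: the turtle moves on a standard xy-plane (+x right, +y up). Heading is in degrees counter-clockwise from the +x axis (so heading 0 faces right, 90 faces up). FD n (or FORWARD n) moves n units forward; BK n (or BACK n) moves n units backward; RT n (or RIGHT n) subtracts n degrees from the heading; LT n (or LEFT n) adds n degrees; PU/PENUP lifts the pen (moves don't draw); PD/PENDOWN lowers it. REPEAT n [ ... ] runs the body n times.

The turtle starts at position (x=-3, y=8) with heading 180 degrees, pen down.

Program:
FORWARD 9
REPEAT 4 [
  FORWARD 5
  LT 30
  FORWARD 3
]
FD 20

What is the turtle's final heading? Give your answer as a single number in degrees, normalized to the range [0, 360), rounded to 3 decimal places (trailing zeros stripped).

Answer: 300

Derivation:
Executing turtle program step by step:
Start: pos=(-3,8), heading=180, pen down
FD 9: (-3,8) -> (-12,8) [heading=180, draw]
REPEAT 4 [
  -- iteration 1/4 --
  FD 5: (-12,8) -> (-17,8) [heading=180, draw]
  LT 30: heading 180 -> 210
  FD 3: (-17,8) -> (-19.598,6.5) [heading=210, draw]
  -- iteration 2/4 --
  FD 5: (-19.598,6.5) -> (-23.928,4) [heading=210, draw]
  LT 30: heading 210 -> 240
  FD 3: (-23.928,4) -> (-25.428,1.402) [heading=240, draw]
  -- iteration 3/4 --
  FD 5: (-25.428,1.402) -> (-27.928,-2.928) [heading=240, draw]
  LT 30: heading 240 -> 270
  FD 3: (-27.928,-2.928) -> (-27.928,-5.928) [heading=270, draw]
  -- iteration 4/4 --
  FD 5: (-27.928,-5.928) -> (-27.928,-10.928) [heading=270, draw]
  LT 30: heading 270 -> 300
  FD 3: (-27.928,-10.928) -> (-26.428,-13.526) [heading=300, draw]
]
FD 20: (-26.428,-13.526) -> (-16.428,-30.847) [heading=300, draw]
Final: pos=(-16.428,-30.847), heading=300, 10 segment(s) drawn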